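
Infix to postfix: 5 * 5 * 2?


Left to right (same or higher precedence on left)
Postfix: 5 5 * 2 *


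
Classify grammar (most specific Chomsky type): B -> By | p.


Left-linear: every RHS is a terminal or one nonterminal followed by a terminal
Classification: Type 3 (Regular)


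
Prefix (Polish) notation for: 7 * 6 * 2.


left-to-right (same/higher precedence on left): tree is (* (* 7 6) 2)
Prefix: * * 7 6 2


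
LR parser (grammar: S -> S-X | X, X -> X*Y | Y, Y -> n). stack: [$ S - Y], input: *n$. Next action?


'Y' (not preceded by X*) is the handle for X -> Y
Action: reduce (X -> Y)


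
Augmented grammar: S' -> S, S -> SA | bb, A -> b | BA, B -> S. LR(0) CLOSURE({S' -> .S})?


Start: S' -> .S
For each item with dot before a nonterminal B, add B -> .γ for every B-production
Closure: [S' -> .S, S -> .SA, S -> .bb]


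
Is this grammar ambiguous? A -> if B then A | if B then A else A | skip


dangling else: 'if B then if B then skip else skip' parses two ways
Ambiguous


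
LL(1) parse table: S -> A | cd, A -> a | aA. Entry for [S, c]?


For [S, c]: 'c' ∈ FIRST(cd)
Entry: S -> cd


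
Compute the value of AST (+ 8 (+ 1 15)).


Evaluate inner: (+ 1 15) = 16
Evaluate root: (+ 8 16) = 24
Result: 24


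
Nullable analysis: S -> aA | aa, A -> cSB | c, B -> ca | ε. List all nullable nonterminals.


A nonterminal is nullable iff some alternative derives ε (directly, or every symbol in it is nullable)
Nullable: {B}


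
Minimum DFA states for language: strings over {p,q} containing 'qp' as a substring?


KMP-style automaton: 2 progress states + 1 absorbing accept = 3
Minimal DFA: 3 states


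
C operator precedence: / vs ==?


'/' is multiplicative (level 10); '==' is equality (level 6)
Higher level binds tighter
'/' has higher precedence than '=='


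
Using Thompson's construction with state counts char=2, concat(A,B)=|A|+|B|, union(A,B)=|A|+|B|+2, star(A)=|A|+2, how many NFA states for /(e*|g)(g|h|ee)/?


Syntax tree has 6 char leaf(s), 3 union(s), 1 star(s)
chars contribute 6×2 = 12; each union adds +2; each star adds +2
Total: 12 + 6 + 2 = 20 states


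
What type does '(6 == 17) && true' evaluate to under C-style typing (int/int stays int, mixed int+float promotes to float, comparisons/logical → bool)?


Operand types: bool && bool
Rule: logical operators take bool operands and yield bool
Result type: bool


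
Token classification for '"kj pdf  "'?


Pattern: double-quoted sequence
Type: STRING_LITERAL


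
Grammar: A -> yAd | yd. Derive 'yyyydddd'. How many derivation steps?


Derivation: A => yAd => yyAdd => yyyAddd => yyyydddd
Steps: 4


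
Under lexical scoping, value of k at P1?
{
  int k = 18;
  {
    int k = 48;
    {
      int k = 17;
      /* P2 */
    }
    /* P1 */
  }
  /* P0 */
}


k declared in the same block as P1
k = 48


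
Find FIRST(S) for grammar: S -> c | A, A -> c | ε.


Per alternative of S: FIRST(c) = {c}; FIRST(A) = {c, ε}
FIRST(S) = {c, ε}


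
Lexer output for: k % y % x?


Scan left to right, longest-match per lexeme
Tokens: ID(k), OP(%), ID(y), OP(%), ID(x)


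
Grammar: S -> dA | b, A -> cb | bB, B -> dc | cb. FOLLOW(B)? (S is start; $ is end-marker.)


$ ∈ FOLLOW(S). For each A -> αBβ: add FIRST(β)\{ε} to FOLLOW(B); if β nullable, add FOLLOW(A).
FOLLOW(B) = {$}


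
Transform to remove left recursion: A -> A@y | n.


Left-recursive alternatives: A@y; non-recursive: n
Introduce A': A -> nA', A' -> @yA' | ε


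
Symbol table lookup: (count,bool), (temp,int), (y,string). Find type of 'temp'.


Lookup 'temp' → type int


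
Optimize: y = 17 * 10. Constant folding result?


17 * 10 = 170 at compile time
Optimized: y = 170


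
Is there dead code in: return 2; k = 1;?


statement follows a return and is unreachable
Dead: 'k = 1'


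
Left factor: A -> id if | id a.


Common prefix: 'id'
Factored: A -> id A', A' -> if | a


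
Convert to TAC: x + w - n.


Break into single-operator statements:
t1 = x + w
t2 = t1 - n


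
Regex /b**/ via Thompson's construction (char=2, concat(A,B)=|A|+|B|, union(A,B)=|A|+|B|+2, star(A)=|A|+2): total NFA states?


Syntax tree has 1 char leaf(s), 0 union(s), 2 star(s)
chars contribute 1×2 = 2; each union adds +2; each star adds +2
Total: 2 + 0 + 4 = 6 states


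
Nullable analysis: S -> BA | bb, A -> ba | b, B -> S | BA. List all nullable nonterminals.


A nonterminal is nullable iff some alternative derives ε (directly, or every symbol in it is nullable)
Nullable: {}


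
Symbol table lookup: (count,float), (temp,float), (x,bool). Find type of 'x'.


Lookup 'x' → type bool


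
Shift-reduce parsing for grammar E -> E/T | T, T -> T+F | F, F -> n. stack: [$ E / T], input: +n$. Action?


'+' can extend T; shift to build T -> T+F
Action: shift


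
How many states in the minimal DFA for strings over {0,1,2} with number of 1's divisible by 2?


Track (count of 1) mod 2: states 0..1, accept at 0
Minimal DFA: 2 states


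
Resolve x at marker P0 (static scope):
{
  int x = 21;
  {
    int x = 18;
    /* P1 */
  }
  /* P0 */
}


x declared in the same block as P0
x = 21


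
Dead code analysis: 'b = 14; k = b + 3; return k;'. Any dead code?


b is read by k's definition; k is returned
No dead code


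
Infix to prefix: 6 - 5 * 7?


'*' binds tighter: tree is (- 6 (* 5 7))
Prefix: - 6 * 5 7


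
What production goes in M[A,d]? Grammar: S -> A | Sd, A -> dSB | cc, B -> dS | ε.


For [A, d]: 'd' ∈ FIRST(dSB)
Entry: A -> dSB


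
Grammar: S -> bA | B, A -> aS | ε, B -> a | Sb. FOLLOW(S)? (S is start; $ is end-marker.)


$ ∈ FOLLOW(S). For each A -> αBβ: add FIRST(β)\{ε} to FOLLOW(B); if β nullable, add FOLLOW(A).
FOLLOW(S) = {$, b}


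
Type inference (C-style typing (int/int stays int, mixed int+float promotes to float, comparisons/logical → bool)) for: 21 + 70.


Operand types: int + int
Rule: mixed int/float promotes to float; int/int stays int
Result type: int


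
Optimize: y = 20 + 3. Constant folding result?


20 + 3 = 23 at compile time
Optimized: y = 23


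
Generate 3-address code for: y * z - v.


Break into single-operator statements:
t1 = y * z
t2 = t1 - v


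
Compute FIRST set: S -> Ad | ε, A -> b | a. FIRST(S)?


Per alternative of S: FIRST(Ad) = {a, b}; FIRST(ε) = {ε}
FIRST(S) = {a, b, ε}


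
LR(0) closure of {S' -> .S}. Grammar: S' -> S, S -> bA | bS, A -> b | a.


Start: S' -> .S
For each item with dot before a nonterminal B, add B -> .γ for every B-production
Closure: [S' -> .S, S -> .bA, S -> .bS]


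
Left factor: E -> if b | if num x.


Common prefix: 'if'
Factored: E -> if E', E' -> b | num x


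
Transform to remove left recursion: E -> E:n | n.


Left-recursive alternatives: E:n; non-recursive: n
Introduce E': E -> nE', E' -> :nE' | ε


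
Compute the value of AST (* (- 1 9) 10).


Evaluate inner: (- 1 9) = -8
Evaluate root: (* -8 10) = -80
Result: -80


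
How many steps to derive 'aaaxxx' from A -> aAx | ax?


Derivation: A => aAx => aaAxx => aaaxxx
Steps: 3


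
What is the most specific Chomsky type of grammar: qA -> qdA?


LHS has context (more than one symbol) and |LHS| ≤ |RHS|
Classification: Type 1 (Context-Sensitive)


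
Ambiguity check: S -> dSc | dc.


balanced d^n…c^n: each string has a unique parse
Unambiguous


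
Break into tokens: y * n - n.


Scan left to right, longest-match per lexeme
Tokens: ID(y), OP(*), ID(n), OP(-), ID(n)


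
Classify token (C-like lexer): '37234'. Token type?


Pattern: digits only
Type: INTEGER_LITERAL


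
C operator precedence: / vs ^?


'/' is multiplicative (level 10); '^' is bitwise XOR (level 4)
Higher level binds tighter
'/' has higher precedence than '^'


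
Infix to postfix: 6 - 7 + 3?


Left to right (same or higher precedence on left)
Postfix: 6 7 - 3 +


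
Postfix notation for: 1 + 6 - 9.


Left to right (same or higher precedence on left)
Postfix: 1 6 + 9 -


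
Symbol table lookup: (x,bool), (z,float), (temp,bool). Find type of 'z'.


Lookup 'z' → type float


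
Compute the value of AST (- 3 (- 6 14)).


Evaluate inner: (- 6 14) = -8
Evaluate root: (- 3 -8) = 11
Result: 11


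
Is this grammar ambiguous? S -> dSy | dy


balanced d^n…y^n: each string has a unique parse
Unambiguous


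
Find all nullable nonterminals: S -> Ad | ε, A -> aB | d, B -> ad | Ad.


A nonterminal is nullable iff some alternative derives ε (directly, or every symbol in it is nullable)
Nullable: {S}


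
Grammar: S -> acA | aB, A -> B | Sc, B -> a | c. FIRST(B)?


Per alternative of B: FIRST(a) = {a}; FIRST(c) = {c}
FIRST(B) = {a, c}


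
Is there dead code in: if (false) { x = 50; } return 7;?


condition is constant false, so the whole block is unreachable
Dead: 'if (false) { x = 50; }'


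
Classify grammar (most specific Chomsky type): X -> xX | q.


Right-linear: every RHS is a terminal or a terminal followed by one nonterminal
Classification: Type 3 (Regular)


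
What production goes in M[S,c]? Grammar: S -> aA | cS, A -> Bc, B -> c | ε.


For [S, c]: 'c' ∈ FIRST(cS)
Entry: S -> cS


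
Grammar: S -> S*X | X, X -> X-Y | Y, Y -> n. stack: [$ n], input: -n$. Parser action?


'n' on top is the handle for Y -> n
Action: reduce (Y -> n)


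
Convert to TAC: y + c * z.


Break into single-operator statements:
t1 = c * z
t2 = y + t1


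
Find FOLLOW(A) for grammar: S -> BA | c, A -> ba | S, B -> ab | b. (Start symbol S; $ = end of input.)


$ ∈ FOLLOW(S). For each A -> αBβ: add FIRST(β)\{ε} to FOLLOW(B); if β nullable, add FOLLOW(A).
FOLLOW(A) = {$}


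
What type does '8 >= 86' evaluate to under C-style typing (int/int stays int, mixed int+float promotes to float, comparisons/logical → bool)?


Operand types: int >= int
Rule: comparison yields bool
Result type: bool


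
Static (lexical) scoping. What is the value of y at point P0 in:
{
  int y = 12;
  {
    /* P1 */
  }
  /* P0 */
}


y declared in the same block as P0
y = 12


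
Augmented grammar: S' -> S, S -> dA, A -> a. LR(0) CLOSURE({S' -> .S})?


Start: S' -> .S
For each item with dot before a nonterminal B, add B -> .γ for every B-production
Closure: [S' -> .S, S -> .dA]


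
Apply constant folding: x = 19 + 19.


19 + 19 = 38 at compile time
Optimized: x = 38


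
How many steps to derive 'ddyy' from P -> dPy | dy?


Derivation: P => dPy => ddyy
Steps: 2


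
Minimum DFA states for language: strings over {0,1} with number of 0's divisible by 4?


Track (count of 0) mod 4: states 0..3, accept at 0
Minimal DFA: 4 states


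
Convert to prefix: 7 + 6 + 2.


left-to-right (same/higher precedence on left): tree is (+ (+ 7 6) 2)
Prefix: + + 7 6 2


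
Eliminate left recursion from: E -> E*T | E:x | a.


Left-recursive alternatives: E*T, E:x; non-recursive: a
Introduce E': E -> aE', E' -> *TE' | :xE' | ε


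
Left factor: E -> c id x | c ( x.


Common prefix: 'c'
Factored: E -> c E', E' -> id x | ( x


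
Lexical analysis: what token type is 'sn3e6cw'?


Pattern: letter/underscore followed by alphanumerics, not a keyword
Type: IDENTIFIER


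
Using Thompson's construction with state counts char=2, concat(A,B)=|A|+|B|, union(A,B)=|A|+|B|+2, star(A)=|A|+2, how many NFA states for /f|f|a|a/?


Syntax tree has 4 char leaf(s), 3 union(s), 0 star(s)
chars contribute 4×2 = 8; each union adds +2; each star adds +2
Total: 8 + 6 + 0 = 14 states


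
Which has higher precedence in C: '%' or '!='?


'%' is multiplicative (level 10); '!=' is equality (level 6)
Higher level binds tighter
'%' has higher precedence than '!='


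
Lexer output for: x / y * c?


Scan left to right, longest-match per lexeme
Tokens: ID(x), OP(/), ID(y), OP(*), ID(c)


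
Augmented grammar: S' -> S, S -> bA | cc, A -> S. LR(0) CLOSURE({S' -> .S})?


Start: S' -> .S
For each item with dot before a nonterminal B, add B -> .γ for every B-production
Closure: [S' -> .S, S -> .bA, S -> .cc]


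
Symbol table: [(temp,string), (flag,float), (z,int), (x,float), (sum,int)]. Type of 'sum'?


Lookup 'sum' → type int


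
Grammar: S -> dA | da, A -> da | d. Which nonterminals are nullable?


A nonterminal is nullable iff some alternative derives ε (directly, or every symbol in it is nullable)
Nullable: {}


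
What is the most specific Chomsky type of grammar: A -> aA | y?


Right-linear: every RHS is a terminal or a terminal followed by one nonterminal
Classification: Type 3 (Regular)


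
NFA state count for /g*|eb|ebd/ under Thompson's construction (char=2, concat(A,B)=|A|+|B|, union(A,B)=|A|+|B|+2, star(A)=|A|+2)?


Syntax tree has 6 char leaf(s), 2 union(s), 1 star(s)
chars contribute 6×2 = 12; each union adds +2; each star adds +2
Total: 12 + 4 + 2 = 18 states


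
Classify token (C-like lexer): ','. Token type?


Pattern: delimiter/punctuation
Type: PUNCTUATION


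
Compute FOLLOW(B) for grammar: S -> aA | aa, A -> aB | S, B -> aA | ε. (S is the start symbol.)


$ ∈ FOLLOW(S). For each A -> αBβ: add FIRST(β)\{ε} to FOLLOW(B); if β nullable, add FOLLOW(A).
FOLLOW(B) = {$}


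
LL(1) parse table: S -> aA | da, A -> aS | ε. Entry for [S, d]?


For [S, d]: 'd' ∈ FIRST(da)
Entry: S -> da


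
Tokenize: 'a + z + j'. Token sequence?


Scan left to right, longest-match per lexeme
Tokens: ID(a), OP(+), ID(z), OP(+), ID(j)


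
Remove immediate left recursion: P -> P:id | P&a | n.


Left-recursive alternatives: P:id, P&a; non-recursive: n
Introduce P': P -> nP', P' -> :idP' | &aP' | ε


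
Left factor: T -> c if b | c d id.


Common prefix: 'c'
Factored: T -> c T', T' -> if b | d id


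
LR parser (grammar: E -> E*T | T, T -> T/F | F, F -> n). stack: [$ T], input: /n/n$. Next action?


shift '/' to continue T -> T/F
Action: shift


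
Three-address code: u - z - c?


Break into single-operator statements:
t1 = u - z
t2 = t1 - c


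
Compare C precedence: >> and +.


'+' is additive (level 9); '>>' is shift (level 8)
Higher level binds tighter
'+' has higher precedence than '>>'


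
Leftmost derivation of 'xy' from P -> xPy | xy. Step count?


Derivation: P => xy
Steps: 1


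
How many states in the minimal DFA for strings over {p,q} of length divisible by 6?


Track length mod 6: states 0..5, accept at 0
Minimal DFA: 6 states


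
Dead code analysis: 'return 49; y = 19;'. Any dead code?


statement follows a return and is unreachable
Dead: 'y = 19'


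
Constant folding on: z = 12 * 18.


12 * 18 = 216 at compile time
Optimized: z = 216


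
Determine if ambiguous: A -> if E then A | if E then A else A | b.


dangling else: 'if E then if E then b else b' parses two ways
Ambiguous


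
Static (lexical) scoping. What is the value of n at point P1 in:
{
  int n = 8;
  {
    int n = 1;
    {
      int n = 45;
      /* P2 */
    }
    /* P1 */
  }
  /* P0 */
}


n declared in the same block as P1
n = 1


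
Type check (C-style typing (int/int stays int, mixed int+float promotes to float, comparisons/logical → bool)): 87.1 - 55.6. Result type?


Operand types: float - float
Rule: mixed int/float promotes to float; int/int stays int
Result type: float


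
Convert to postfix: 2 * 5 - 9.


Left to right (same or higher precedence on left)
Postfix: 2 5 * 9 -


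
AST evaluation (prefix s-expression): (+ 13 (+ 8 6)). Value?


Evaluate inner: (+ 8 6) = 14
Evaluate root: (+ 13 14) = 27
Result: 27


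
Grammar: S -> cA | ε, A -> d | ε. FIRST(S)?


Per alternative of S: FIRST(cA) = {c}; FIRST(ε) = {ε}
FIRST(S) = {c, ε}


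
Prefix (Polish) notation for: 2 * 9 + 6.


left-to-right (same/higher precedence on left): tree is (+ (* 2 9) 6)
Prefix: + * 2 9 6


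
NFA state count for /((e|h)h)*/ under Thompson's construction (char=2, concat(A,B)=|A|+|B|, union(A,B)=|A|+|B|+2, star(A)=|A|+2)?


Syntax tree has 3 char leaf(s), 1 union(s), 1 star(s)
chars contribute 3×2 = 6; each union adds +2; each star adds +2
Total: 6 + 2 + 2 = 10 states


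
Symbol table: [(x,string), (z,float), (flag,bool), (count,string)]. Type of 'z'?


Lookup 'z' → type float


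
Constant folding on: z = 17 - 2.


17 - 2 = 15 at compile time
Optimized: z = 15


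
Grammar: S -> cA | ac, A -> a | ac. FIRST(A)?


Per alternative of A: FIRST(a) = {a}; FIRST(ac) = {a}
FIRST(A) = {a}


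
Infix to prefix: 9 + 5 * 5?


'*' binds tighter: tree is (+ 9 (* 5 5))
Prefix: + 9 * 5 5


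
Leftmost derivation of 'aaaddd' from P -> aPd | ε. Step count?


Derivation: P => aPd => aaPdd => aaaPddd => aaaddd
Steps: 4


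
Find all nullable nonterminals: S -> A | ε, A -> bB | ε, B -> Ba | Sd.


A nonterminal is nullable iff some alternative derives ε (directly, or every symbol in it is nullable)
Nullable: {A, S}


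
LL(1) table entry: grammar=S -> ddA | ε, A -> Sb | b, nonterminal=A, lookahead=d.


For [A, d]: 'd' ∈ FIRST(Sb)
Entry: A -> Sb


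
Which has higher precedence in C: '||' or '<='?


'<=' is relational (level 7); '||' is logical OR (level 1)
Higher level binds tighter
'<=' has higher precedence than '||'


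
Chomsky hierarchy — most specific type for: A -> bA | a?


Right-linear: every RHS is a terminal or a terminal followed by one nonterminal
Classification: Type 3 (Regular)


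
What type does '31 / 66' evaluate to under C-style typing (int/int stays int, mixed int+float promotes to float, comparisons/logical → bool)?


Operand types: int / int
Rule: mixed int/float promotes to float; int/int stays int
Result type: int


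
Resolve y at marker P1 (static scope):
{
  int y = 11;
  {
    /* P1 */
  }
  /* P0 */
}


P1's block does not declare y; resolves to the enclosing declaration at depth 0
y = 11


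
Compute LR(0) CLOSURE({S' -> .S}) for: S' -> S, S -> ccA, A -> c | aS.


Start: S' -> .S
For each item with dot before a nonterminal B, add B -> .γ for every B-production
Closure: [S' -> .S, S -> .ccA]


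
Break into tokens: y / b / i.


Scan left to right, longest-match per lexeme
Tokens: ID(y), OP(/), ID(b), OP(/), ID(i)


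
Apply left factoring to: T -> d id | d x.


Common prefix: 'd'
Factored: T -> d T', T' -> id | x


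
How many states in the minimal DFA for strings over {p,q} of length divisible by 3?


Track length mod 3: states 0..2, accept at 0
Minimal DFA: 3 states


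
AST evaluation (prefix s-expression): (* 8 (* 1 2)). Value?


Evaluate inner: (* 1 2) = 2
Evaluate root: (* 8 2) = 16
Result: 16


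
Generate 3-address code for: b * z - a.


Break into single-operator statements:
t1 = b * z
t2 = t1 - a


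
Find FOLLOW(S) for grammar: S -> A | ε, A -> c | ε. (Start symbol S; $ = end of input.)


$ ∈ FOLLOW(S). For each A -> αBβ: add FIRST(β)\{ε} to FOLLOW(B); if β nullable, add FOLLOW(A).
FOLLOW(S) = {$}


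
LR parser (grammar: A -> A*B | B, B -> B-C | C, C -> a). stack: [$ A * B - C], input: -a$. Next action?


handle 'B-C' on top
Action: reduce (B -> B-C)


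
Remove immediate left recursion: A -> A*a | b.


Left-recursive alternatives: A*a; non-recursive: b
Introduce A': A -> bA', A' -> *aA' | ε


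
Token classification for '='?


Pattern: operator symbol
Type: OPERATOR


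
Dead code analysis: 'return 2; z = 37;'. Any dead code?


statement follows a return and is unreachable
Dead: 'z = 37'


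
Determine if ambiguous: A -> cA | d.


right-linear, alternatives start with distinct terminals 'c' vs 'd': unique leftmost derivation
Unambiguous


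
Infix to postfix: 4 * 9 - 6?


Left to right (same or higher precedence on left)
Postfix: 4 9 * 6 -


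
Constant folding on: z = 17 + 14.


17 + 14 = 31 at compile time
Optimized: z = 31


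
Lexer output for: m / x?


Scan left to right, longest-match per lexeme
Tokens: ID(m), OP(/), ID(x)


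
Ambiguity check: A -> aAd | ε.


balanced a^n…d^n: each string has a unique parse
Unambiguous


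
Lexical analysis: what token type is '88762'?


Pattern: digits only
Type: INTEGER_LITERAL


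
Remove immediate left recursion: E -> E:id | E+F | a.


Left-recursive alternatives: E:id, E+F; non-recursive: a
Introduce E': E -> aE', E' -> :idE' | +FE' | ε


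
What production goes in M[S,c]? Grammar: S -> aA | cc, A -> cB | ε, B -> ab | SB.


For [S, c]: 'c' ∈ FIRST(cc)
Entry: S -> cc


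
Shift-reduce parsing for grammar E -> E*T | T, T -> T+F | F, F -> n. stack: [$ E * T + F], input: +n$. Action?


handle 'T+F' on top
Action: reduce (T -> T+F)


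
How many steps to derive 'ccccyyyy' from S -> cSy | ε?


Derivation: S => cSy => ccSyy => cccSyyy => ccccSyyyy => ccccyyyy
Steps: 5


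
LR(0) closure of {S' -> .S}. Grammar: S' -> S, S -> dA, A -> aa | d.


Start: S' -> .S
For each item with dot before a nonterminal B, add B -> .γ for every B-production
Closure: [S' -> .S, S -> .dA]


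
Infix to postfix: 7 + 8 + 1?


Left to right (same or higher precedence on left)
Postfix: 7 8 + 1 +


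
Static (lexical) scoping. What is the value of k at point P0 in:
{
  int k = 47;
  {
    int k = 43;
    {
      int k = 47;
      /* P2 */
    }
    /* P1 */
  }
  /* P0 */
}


k declared in the same block as P0
k = 47


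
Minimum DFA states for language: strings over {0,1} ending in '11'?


Track the longest suffix of input matching a prefix of '11': 3 classes (prefixes of length 0..2)
Minimal DFA: 3 states


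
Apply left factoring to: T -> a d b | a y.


Common prefix: 'a'
Factored: T -> a T', T' -> d b | y


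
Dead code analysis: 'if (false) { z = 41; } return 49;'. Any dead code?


condition is constant false, so the whole block is unreachable
Dead: 'if (false) { z = 41; }'


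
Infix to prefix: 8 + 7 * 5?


'*' binds tighter: tree is (+ 8 (* 7 5))
Prefix: + 8 * 7 5


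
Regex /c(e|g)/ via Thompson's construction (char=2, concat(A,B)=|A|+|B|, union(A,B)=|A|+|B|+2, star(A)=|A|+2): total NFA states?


Syntax tree has 3 char leaf(s), 1 union(s), 0 star(s)
chars contribute 3×2 = 6; each union adds +2; each star adds +2
Total: 6 + 2 + 0 = 8 states


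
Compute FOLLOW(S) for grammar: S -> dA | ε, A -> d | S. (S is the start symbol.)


$ ∈ FOLLOW(S). For each A -> αBβ: add FIRST(β)\{ε} to FOLLOW(B); if β nullable, add FOLLOW(A).
FOLLOW(S) = {$}


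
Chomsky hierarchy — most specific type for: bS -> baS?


LHS has context (more than one symbol) and |LHS| ≤ |RHS|
Classification: Type 1 (Context-Sensitive)


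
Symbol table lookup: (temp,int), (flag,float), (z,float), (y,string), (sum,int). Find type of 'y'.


Lookup 'y' → type string


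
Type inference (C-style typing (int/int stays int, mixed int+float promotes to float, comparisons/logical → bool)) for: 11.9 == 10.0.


Operand types: float == float
Rule: comparison yields bool
Result type: bool


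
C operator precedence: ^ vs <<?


'<<' is shift (level 8); '^' is bitwise XOR (level 4)
Higher level binds tighter
'<<' has higher precedence than '^'


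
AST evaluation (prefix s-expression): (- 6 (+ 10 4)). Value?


Evaluate inner: (+ 10 4) = 14
Evaluate root: (- 6 14) = -8
Result: -8


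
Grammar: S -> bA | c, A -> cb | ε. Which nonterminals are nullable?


A nonterminal is nullable iff some alternative derives ε (directly, or every symbol in it is nullable)
Nullable: {A}


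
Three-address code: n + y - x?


Break into single-operator statements:
t1 = n + y
t2 = t1 - x


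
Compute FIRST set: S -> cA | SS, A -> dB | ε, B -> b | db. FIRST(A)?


Per alternative of A: FIRST(dB) = {d}; FIRST(ε) = {ε}
FIRST(A) = {d, ε}


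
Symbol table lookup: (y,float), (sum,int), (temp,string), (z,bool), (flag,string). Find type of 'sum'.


Lookup 'sum' → type int


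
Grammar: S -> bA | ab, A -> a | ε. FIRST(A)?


Per alternative of A: FIRST(a) = {a}; FIRST(ε) = {ε}
FIRST(A) = {a, ε}


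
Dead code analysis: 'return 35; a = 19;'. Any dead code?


statement follows a return and is unreachable
Dead: 'a = 19'


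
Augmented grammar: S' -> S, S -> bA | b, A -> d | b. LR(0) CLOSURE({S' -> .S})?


Start: S' -> .S
For each item with dot before a nonterminal B, add B -> .γ for every B-production
Closure: [S' -> .S, S -> .bA, S -> .b]


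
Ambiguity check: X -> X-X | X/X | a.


'a-a/a' has two parse trees (no precedence encoded between - and /)
Ambiguous


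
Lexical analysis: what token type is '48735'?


Pattern: digits only
Type: INTEGER_LITERAL


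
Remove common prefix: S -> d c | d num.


Common prefix: 'd'
Factored: S -> d S', S' -> c | num


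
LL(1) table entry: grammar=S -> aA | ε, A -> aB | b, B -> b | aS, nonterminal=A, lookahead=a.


For [A, a]: 'a' ∈ FIRST(aB)
Entry: A -> aB


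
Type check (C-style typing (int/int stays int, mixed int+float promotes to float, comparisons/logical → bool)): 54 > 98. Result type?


Operand types: int > int
Rule: comparison yields bool
Result type: bool


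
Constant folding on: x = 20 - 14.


20 - 14 = 6 at compile time
Optimized: x = 6


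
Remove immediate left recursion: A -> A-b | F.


Left-recursive alternatives: A-b; non-recursive: F
Introduce A': A -> FA', A' -> -bA' | ε


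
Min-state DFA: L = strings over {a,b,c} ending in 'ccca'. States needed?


Track the longest suffix of input matching a prefix of 'ccca': 5 classes (prefixes of length 0..4)
Minimal DFA: 5 states


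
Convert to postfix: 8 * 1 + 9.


Left to right (same or higher precedence on left)
Postfix: 8 1 * 9 +


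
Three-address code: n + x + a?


Break into single-operator statements:
t1 = n + x
t2 = t1 + a


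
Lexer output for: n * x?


Scan left to right, longest-match per lexeme
Tokens: ID(n), OP(*), ID(x)


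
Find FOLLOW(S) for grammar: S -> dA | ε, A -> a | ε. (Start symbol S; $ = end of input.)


$ ∈ FOLLOW(S). For each A -> αBβ: add FIRST(β)\{ε} to FOLLOW(B); if β nullable, add FOLLOW(A).
FOLLOW(S) = {$}


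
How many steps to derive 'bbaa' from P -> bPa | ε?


Derivation: P => bPa => bbPaa => bbaa
Steps: 3


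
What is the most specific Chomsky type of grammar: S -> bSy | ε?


Single nonterminal LHS, but b^n y^n is not regular
Classification: Type 2 (Context-Free)


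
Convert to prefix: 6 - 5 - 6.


left-to-right (same/higher precedence on left): tree is (- (- 6 5) 6)
Prefix: - - 6 5 6


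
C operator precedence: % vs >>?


'%' is multiplicative (level 10); '>>' is shift (level 8)
Higher level binds tighter
'%' has higher precedence than '>>'


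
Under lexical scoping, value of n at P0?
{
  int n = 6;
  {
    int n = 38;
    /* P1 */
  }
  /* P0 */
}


n declared in the same block as P0
n = 6


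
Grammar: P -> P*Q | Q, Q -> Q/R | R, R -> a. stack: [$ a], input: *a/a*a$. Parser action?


'a' on top is the handle for R -> a
Action: reduce (R -> a)


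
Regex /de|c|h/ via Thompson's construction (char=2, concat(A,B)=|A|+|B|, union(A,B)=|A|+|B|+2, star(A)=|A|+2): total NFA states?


Syntax tree has 4 char leaf(s), 2 union(s), 0 star(s)
chars contribute 4×2 = 8; each union adds +2; each star adds +2
Total: 8 + 4 + 0 = 12 states


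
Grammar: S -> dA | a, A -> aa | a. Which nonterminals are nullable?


A nonterminal is nullable iff some alternative derives ε (directly, or every symbol in it is nullable)
Nullable: {}


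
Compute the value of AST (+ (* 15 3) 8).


Evaluate inner: (* 15 3) = 45
Evaluate root: (+ 45 8) = 53
Result: 53


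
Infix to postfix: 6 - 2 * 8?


* has higher precedence, evaluate 2*8 first
Postfix: 6 2 8 * -


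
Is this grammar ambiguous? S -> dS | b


right-linear, alternatives start with distinct terminals 'd' vs 'b': unique leftmost derivation
Unambiguous


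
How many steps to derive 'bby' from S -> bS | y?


Derivation: S => bS => bbS => bby
Steps: 3


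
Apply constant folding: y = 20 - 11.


20 - 11 = 9 at compile time
Optimized: y = 9


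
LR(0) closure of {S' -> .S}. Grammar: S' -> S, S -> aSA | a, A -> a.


Start: S' -> .S
For each item with dot before a nonterminal B, add B -> .γ for every B-production
Closure: [S' -> .S, S -> .aSA, S -> .a]


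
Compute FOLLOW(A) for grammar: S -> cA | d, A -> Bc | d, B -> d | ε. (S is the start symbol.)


$ ∈ FOLLOW(S). For each A -> αBβ: add FIRST(β)\{ε} to FOLLOW(B); if β nullable, add FOLLOW(A).
FOLLOW(A) = {$}


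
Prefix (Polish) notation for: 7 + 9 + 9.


left-to-right (same/higher precedence on left): tree is (+ (+ 7 9) 9)
Prefix: + + 7 9 9


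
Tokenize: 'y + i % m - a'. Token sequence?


Scan left to right, longest-match per lexeme
Tokens: ID(y), OP(+), ID(i), OP(%), ID(m), OP(-), ID(a)


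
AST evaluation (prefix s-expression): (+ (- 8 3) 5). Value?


Evaluate inner: (- 8 3) = 5
Evaluate root: (+ 5 5) = 10
Result: 10


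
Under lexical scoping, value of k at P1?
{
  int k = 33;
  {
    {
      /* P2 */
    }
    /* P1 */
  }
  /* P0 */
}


P1's block does not declare k; resolves to the enclosing declaration at depth 0
k = 33


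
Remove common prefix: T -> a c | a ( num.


Common prefix: 'a'
Factored: T -> a T', T' -> c | ( num


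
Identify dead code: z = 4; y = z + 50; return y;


z is read by y's definition; y is returned
No dead code


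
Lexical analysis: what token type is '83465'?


Pattern: digits only
Type: INTEGER_LITERAL


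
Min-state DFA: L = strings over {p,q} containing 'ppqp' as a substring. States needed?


KMP-style automaton: 4 progress states + 1 absorbing accept = 5
Minimal DFA: 5 states


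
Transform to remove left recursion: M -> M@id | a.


Left-recursive alternatives: M@id; non-recursive: a
Introduce M': M -> aM', M' -> @idM' | ε


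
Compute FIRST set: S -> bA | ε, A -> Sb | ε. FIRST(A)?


Per alternative of A: FIRST(Sb) = {b}; FIRST(ε) = {ε}
FIRST(A) = {b, ε}


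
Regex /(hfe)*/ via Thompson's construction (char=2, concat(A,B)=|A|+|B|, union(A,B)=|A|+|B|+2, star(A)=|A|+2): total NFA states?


Syntax tree has 3 char leaf(s), 0 union(s), 1 star(s)
chars contribute 3×2 = 6; each union adds +2; each star adds +2
Total: 6 + 0 + 2 = 8 states


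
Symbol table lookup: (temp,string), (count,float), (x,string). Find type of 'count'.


Lookup 'count' → type float


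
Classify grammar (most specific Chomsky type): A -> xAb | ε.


Single nonterminal LHS, but x^n b^n is not regular
Classification: Type 2 (Context-Free)


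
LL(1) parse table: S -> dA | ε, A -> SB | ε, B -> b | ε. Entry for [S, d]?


For [S, d]: 'd' ∈ FIRST(dA)
Entry: S -> dA


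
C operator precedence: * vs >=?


'*' is multiplicative (level 10); '>=' is relational (level 7)
Higher level binds tighter
'*' has higher precedence than '>='


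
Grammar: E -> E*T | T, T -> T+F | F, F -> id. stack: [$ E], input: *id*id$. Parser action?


shift '*' to continue E -> E*T
Action: shift


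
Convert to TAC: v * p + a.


Break into single-operator statements:
t1 = v * p
t2 = t1 + a


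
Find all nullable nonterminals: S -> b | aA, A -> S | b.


A nonterminal is nullable iff some alternative derives ε (directly, or every symbol in it is nullable)
Nullable: {}


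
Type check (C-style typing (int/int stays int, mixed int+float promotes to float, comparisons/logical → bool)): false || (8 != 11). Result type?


Operand types: bool || bool
Rule: logical operators take bool operands and yield bool
Result type: bool


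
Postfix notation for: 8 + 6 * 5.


* has higher precedence, evaluate 6*5 first
Postfix: 8 6 5 * +


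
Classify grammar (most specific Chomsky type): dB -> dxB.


LHS has context (more than one symbol) and |LHS| ≤ |RHS|
Classification: Type 1 (Context-Sensitive)


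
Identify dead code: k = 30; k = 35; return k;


first assignment to k is overwritten before any read
Dead: 'k = 30'


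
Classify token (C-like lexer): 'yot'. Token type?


Pattern: letter/underscore followed by alphanumerics, not a keyword
Type: IDENTIFIER


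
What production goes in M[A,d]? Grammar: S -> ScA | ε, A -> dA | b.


For [A, d]: 'd' ∈ FIRST(dA)
Entry: A -> dA


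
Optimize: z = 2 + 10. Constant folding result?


2 + 10 = 12 at compile time
Optimized: z = 12


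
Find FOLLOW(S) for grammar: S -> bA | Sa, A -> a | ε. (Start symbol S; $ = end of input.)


$ ∈ FOLLOW(S). For each A -> αBβ: add FIRST(β)\{ε} to FOLLOW(B); if β nullable, add FOLLOW(A).
FOLLOW(S) = {$, a}


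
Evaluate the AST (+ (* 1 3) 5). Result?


Evaluate inner: (* 1 3) = 3
Evaluate root: (+ 3 5) = 8
Result: 8


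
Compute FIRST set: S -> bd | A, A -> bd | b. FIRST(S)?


Per alternative of S: FIRST(bd) = {b}; FIRST(A) = {b}
FIRST(S) = {b}


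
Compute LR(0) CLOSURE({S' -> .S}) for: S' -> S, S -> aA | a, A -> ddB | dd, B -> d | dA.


Start: S' -> .S
For each item with dot before a nonterminal B, add B -> .γ for every B-production
Closure: [S' -> .S, S -> .aA, S -> .a]


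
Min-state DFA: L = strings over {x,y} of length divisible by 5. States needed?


Track length mod 5: states 0..4, accept at 0
Minimal DFA: 5 states


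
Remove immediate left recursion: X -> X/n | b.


Left-recursive alternatives: X/n; non-recursive: b
Introduce X': X -> bX', X' -> /nX' | ε


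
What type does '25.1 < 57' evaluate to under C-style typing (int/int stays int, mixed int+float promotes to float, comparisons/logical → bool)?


Operand types: float < int
Rule: comparison yields bool
Result type: bool


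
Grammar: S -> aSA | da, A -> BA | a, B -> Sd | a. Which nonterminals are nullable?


A nonterminal is nullable iff some alternative derives ε (directly, or every symbol in it is nullable)
Nullable: {}


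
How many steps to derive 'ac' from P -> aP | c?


Derivation: P => aP => ac
Steps: 2


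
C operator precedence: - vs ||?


'-' is additive (level 9); '||' is logical OR (level 1)
Higher level binds tighter
'-' has higher precedence than '||'


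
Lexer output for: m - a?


Scan left to right, longest-match per lexeme
Tokens: ID(m), OP(-), ID(a)


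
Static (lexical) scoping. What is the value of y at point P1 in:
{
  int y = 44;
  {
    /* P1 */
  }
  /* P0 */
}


P1's block does not declare y; resolves to the enclosing declaration at depth 0
y = 44


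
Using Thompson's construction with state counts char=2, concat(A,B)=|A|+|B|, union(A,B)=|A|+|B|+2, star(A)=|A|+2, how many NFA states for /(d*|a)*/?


Syntax tree has 2 char leaf(s), 1 union(s), 2 star(s)
chars contribute 2×2 = 4; each union adds +2; each star adds +2
Total: 4 + 2 + 4 = 10 states


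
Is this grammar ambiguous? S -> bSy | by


balanced b^n…y^n: each string has a unique parse
Unambiguous


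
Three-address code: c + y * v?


Break into single-operator statements:
t1 = y * v
t2 = c + t1


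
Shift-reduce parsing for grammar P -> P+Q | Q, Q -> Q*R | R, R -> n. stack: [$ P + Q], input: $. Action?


handle 'P+Q' on top; lookahead ∈ FOLLOW(P) = {+, $}
Action: reduce (P -> P+Q)


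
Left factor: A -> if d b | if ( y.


Common prefix: 'if'
Factored: A -> if A', A' -> d b | ( y


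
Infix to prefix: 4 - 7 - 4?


left-to-right (same/higher precedence on left): tree is (- (- 4 7) 4)
Prefix: - - 4 7 4


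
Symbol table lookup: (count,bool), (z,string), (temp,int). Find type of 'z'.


Lookup 'z' → type string


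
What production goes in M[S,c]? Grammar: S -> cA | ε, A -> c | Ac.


For [S, c]: 'c' ∈ FIRST(cA)
Entry: S -> cA


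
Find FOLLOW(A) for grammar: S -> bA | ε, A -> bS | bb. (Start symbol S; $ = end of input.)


$ ∈ FOLLOW(S). For each A -> αBβ: add FIRST(β)\{ε} to FOLLOW(B); if β nullable, add FOLLOW(A).
FOLLOW(A) = {$}


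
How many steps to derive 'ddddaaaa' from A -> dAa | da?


Derivation: A => dAa => ddAaa => dddAaaa => ddddaaaa
Steps: 4


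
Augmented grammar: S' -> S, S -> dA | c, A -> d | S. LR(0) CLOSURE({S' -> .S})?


Start: S' -> .S
For each item with dot before a nonterminal B, add B -> .γ for every B-production
Closure: [S' -> .S, S -> .dA, S -> .c]


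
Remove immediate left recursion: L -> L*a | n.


Left-recursive alternatives: L*a; non-recursive: n
Introduce L': L -> nL', L' -> *aL' | ε


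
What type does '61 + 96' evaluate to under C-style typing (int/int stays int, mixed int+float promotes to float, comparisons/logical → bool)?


Operand types: int + int
Rule: mixed int/float promotes to float; int/int stays int
Result type: int


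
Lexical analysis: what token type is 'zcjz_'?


Pattern: letter/underscore followed by alphanumerics, not a keyword
Type: IDENTIFIER


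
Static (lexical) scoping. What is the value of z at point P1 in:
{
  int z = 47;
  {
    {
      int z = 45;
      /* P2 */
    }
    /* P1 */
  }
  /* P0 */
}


P1's block does not declare z; resolves to the enclosing declaration at depth 0
z = 47


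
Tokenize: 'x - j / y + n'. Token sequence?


Scan left to right, longest-match per lexeme
Tokens: ID(x), OP(-), ID(j), OP(/), ID(y), OP(+), ID(n)


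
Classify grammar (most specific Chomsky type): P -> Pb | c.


Left-linear: every RHS is a terminal or one nonterminal followed by a terminal
Classification: Type 3 (Regular)


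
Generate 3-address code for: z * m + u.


Break into single-operator statements:
t1 = z * m
t2 = t1 + u


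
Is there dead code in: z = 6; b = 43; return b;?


z is assigned but never read
Dead: 'z = 6'


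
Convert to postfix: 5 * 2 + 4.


Left to right (same or higher precedence on left)
Postfix: 5 2 * 4 +


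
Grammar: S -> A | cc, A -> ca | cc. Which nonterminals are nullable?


A nonterminal is nullable iff some alternative derives ε (directly, or every symbol in it is nullable)
Nullable: {}


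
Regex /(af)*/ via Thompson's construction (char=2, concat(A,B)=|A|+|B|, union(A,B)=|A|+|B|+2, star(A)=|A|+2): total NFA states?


Syntax tree has 2 char leaf(s), 0 union(s), 1 star(s)
chars contribute 2×2 = 4; each union adds +2; each star adds +2
Total: 4 + 0 + 2 = 6 states


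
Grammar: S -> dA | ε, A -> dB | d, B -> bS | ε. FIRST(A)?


Per alternative of A: FIRST(dB) = {d}; FIRST(d) = {d}
FIRST(A) = {d}


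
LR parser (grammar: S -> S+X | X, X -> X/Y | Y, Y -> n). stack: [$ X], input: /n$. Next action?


shift '/' to continue X -> X/Y
Action: shift


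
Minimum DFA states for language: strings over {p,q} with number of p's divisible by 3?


Track (count of p) mod 3: states 0..2, accept at 0
Minimal DFA: 3 states


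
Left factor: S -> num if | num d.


Common prefix: 'num'
Factored: S -> num S', S' -> if | d


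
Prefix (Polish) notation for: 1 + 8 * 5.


'*' binds tighter: tree is (+ 1 (* 8 5))
Prefix: + 1 * 8 5


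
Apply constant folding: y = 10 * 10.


10 * 10 = 100 at compile time
Optimized: y = 100


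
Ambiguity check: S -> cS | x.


right-linear, alternatives start with distinct terminals 'c' vs 'x': unique leftmost derivation
Unambiguous
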